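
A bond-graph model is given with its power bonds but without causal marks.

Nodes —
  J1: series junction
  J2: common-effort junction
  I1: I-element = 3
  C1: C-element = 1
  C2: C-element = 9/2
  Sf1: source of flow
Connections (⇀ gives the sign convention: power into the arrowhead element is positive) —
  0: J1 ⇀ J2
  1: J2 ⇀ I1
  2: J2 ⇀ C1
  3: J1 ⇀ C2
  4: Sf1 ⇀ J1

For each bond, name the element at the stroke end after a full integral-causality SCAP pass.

β4 stroke at Sf1  (Sf1 (Sf) sets flow on bond)
β0 stroke at J1  (1-jn J1 has f-setter on 4)
β3 stroke at J1  (common-f at J1 fixed by 4)
β1 stroke at I1  (I1: I, integral causality)
β2 stroke at J2  (J2 needs exactly one e-in)

β0 →J1
β1 →I1
β2 →J2
β3 →J1
β4 →Sf1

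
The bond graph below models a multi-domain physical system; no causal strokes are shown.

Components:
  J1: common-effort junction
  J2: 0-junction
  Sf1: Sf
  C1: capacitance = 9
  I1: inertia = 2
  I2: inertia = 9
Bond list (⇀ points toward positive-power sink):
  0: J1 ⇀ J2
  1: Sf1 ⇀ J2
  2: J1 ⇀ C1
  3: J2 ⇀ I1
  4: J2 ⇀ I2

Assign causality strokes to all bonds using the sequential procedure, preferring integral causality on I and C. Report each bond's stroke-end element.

bond 0 |J2
bond 1 |Sf1
bond 2 |J1
bond 3 |I1
bond 4 |I2

bond 1 |Sf1  (Sf1 (Sf) sets flow on bond)
bond 2 |J1  (C1 integral (e out))
bond 0 |J2  (J1: bond 2 brought effort, rest push out)
bond 3 |I1  (J2: bond 0 brought effort, rest push out)
bond 4 |I2  (0-jn J2 has e-setter on 0)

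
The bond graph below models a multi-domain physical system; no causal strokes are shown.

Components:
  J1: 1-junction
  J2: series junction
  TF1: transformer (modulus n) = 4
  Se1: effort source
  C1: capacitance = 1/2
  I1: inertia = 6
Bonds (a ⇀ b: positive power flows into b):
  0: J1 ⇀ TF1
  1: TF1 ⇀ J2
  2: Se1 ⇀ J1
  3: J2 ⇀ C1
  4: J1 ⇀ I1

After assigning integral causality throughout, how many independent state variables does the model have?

β2 |J1  (source Se1 imposes e)
β3 |J2  (C1 integral (e out))
β1 |TF1  (closing 1-jn rule on J2)
β0 |J1  (TF1 one-in-one-out from 1)
β4 |I1  (only one flow-in slot at J1)

2  (C1, I1 all integral)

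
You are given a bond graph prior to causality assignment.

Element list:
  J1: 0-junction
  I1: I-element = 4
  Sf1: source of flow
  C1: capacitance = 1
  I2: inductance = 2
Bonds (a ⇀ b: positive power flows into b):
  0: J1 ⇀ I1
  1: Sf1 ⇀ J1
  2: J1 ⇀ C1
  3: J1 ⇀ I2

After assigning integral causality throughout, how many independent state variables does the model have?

β1 stroke at Sf1  (Sf1 fixes flow; stroke at Sf1)
β0 stroke at I1  (I1 integral (f out))
β2 stroke at J1  (C1: C, integral causality)
β3 stroke at I2  (J1 effort already set via bond 2)

3  (C1, I1, I2 all integral)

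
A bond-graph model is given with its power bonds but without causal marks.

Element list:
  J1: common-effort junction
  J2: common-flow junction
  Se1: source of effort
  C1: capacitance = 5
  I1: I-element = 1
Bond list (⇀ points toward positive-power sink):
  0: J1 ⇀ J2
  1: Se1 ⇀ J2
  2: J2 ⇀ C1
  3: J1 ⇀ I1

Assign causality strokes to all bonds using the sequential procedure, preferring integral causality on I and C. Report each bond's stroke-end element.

β0 stroke→J1
β1 stroke→J2
β2 stroke→J2
β3 stroke→I1

#1 stroke at J2  (Se1 (Se) sets effort on bond)
#2 stroke at J2  (C1 integral (e out))
#0 stroke at J1  (closing 1-jn rule on J2)
#3 stroke at I1  (J1: bond 0 brought effort, rest push out)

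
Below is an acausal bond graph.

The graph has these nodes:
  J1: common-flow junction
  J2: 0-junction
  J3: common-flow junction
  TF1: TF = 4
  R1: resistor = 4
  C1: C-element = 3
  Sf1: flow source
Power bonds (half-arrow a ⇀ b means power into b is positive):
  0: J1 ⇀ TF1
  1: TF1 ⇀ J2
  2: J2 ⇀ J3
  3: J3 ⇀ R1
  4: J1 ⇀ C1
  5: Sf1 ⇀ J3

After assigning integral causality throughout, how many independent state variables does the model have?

b5 stroke at Sf1  (Sf1 (Sf) sets flow on bond)
b2 stroke at J3  (1-jn J3 has f-setter on 5)
b3 stroke at J3  (1-jn J3 has f-setter on 5)
b1 stroke at J2  (J2: last free bond brings effort in)
b0 stroke at TF1  (TF1 one-in-one-out from 1)
b4 stroke at J1  (J1: bond 0 brought flow, rest push out)

1  (C1 all integral)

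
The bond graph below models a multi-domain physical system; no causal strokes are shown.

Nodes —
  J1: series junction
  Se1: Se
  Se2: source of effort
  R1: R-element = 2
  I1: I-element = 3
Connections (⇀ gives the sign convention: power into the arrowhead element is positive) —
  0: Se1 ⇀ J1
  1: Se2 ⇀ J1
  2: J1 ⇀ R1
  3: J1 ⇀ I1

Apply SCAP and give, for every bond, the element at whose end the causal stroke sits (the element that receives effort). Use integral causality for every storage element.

β0 stroke at J1  (Se1 (Se) sets effort on bond)
β1 stroke at J1  (Se2: effort source, stroke at far end)
β3 stroke at I1  (I1: I, integral causality)
β2 stroke at J1  (common-f at J1 fixed by 3)

#0 |J1
#1 |J1
#2 |J1
#3 |I1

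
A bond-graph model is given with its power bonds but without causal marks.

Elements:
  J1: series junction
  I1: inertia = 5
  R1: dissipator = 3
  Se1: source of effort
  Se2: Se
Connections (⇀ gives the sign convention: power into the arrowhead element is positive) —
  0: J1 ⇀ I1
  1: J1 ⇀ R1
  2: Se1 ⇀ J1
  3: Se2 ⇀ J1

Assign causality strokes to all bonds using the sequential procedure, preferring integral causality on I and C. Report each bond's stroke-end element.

#0 |I1
#1 |J1
#2 |J1
#3 |J1

b2 stroke at J1  (Se1: effort source, stroke at far end)
b3 stroke at J1  (source Se2 imposes e)
b0 stroke at I1  (I1 outputs flow p/I1)
b1 stroke at J1  (J1 flow already set via bond 0)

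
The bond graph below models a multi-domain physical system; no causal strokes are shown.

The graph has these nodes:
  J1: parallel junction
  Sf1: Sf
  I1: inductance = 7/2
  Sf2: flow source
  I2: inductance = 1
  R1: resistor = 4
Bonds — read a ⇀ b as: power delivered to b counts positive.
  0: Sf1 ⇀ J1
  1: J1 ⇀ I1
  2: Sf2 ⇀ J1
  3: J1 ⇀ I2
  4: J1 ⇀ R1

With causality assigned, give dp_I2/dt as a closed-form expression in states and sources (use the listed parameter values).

b0 stroke at Sf1  (Sf1 (Sf) sets flow on bond)
b2 stroke at Sf2  (Sf2: flow source, stroke at near end)
b1 stroke at I1  (prefer integral on I1)
b3 stroke at I2  (prefer integral on I2)
b4 stroke at J1  (J1: last free bond brings effort in)

dp_I2/dt = 4*F_Sf1 + 4*F_Sf2 - 8*p_I1/7 - 4*p_I2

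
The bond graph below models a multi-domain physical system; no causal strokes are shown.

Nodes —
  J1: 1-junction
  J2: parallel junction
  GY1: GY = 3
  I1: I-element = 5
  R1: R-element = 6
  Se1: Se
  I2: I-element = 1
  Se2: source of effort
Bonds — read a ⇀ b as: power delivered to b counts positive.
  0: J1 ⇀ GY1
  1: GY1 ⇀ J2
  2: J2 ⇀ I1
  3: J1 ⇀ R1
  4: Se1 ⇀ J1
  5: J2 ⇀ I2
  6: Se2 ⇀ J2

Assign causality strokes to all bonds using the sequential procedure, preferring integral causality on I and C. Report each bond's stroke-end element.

β0 stroke→GY1
β1 stroke→GY1
β2 stroke→I1
β3 stroke→J1
β4 stroke→J1
β5 stroke→I2
β6 stroke→J2

β4 stroke→J1  (Se1 fixes effort; stroke away)
β6 stroke→J2  (source Se2 imposes e)
β1 stroke→GY1  (0-jn J2 has e-setter on 6)
β2 stroke→I1  (J2 effort already set via bond 6)
β5 stroke→I2  (J2 effort already set via bond 6)
β0 stroke→GY1  (through GY1, causality inverts; strokes same side of GY1)
β3 stroke→J1  (J1: bond 0 brought flow, rest push out)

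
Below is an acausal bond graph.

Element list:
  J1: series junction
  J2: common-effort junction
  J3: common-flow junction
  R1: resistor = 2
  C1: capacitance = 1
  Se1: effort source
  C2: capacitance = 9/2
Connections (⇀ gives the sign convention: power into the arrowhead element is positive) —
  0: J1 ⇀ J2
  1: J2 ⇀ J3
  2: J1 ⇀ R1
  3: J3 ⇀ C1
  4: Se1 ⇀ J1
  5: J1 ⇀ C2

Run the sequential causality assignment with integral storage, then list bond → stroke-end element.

#0 |J1
#1 |J2
#2 |R1
#3 |J3
#4 |J1
#5 |J1

bond 4 stroke→J1  (Se1 (Se) sets effort on bond)
bond 3 stroke→J3  (C1: C, integral causality)
bond 1 stroke→J2  (J3: last free bond brings flow in)
bond 0 stroke→J1  (0-jn J2 has e-setter on 1)
bond 5 stroke→J1  (C2 integral (e out))
bond 2 stroke→R1  (J1 needs exactly one f-in)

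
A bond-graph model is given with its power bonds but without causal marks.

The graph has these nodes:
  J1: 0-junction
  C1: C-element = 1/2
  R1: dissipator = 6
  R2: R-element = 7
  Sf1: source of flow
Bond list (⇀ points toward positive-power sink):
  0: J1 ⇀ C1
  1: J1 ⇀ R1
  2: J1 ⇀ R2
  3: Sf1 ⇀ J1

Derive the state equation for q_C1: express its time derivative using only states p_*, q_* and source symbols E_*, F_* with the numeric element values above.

dq_C1/dt = F_Sf1 - 13*q_C1/21

b3 →Sf1  (Sf1 fixes flow; stroke at Sf1)
b0 →J1  (C1 outputs effort q/C1)
b1 →R1  (J1 effort already set via bond 0)
b2 →R2  (0-jn J1 has e-setter on 0)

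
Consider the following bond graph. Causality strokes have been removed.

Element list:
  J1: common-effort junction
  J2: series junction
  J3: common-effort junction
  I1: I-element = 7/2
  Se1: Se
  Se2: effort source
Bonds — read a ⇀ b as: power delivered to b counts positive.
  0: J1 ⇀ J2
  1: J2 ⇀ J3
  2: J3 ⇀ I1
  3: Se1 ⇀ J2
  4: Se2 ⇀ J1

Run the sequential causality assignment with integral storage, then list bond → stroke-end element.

bond 0 →J2
bond 1 →J3
bond 2 →I1
bond 3 →J2
bond 4 →J1

#3 |J2  (Se1 fixes effort; stroke away)
#4 |J1  (Se2: effort source, stroke at far end)
#0 |J2  (0-jn J1 has e-setter on 4)
#1 |J3  (closing 1-jn rule on J2)
#2 |I1  (J3: bond 1 brought effort, rest push out)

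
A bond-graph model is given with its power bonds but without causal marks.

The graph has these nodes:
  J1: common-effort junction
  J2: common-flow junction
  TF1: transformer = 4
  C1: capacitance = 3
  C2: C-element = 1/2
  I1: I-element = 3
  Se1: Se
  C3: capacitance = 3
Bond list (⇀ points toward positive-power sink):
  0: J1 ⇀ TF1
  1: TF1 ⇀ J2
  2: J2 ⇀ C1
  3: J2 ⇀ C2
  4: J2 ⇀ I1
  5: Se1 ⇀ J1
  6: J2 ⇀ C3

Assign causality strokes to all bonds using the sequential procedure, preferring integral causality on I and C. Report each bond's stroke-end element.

#5 stroke→J1  (source Se1 imposes e)
#0 stroke→TF1  (0-jn J1 has e-setter on 5)
#1 stroke→J2  (TF TF1: opposite of bond 0)
#2 stroke→J2  (C1: C, integral causality)
#3 stroke→J2  (C2: C, integral causality)
#4 stroke→I1  (I1: I, integral causality)
#6 stroke→J2  (J2: bond 4 brought flow, rest push out)

bond 0 stroke→TF1
bond 1 stroke→J2
bond 2 stroke→J2
bond 3 stroke→J2
bond 4 stroke→I1
bond 5 stroke→J1
bond 6 stroke→J2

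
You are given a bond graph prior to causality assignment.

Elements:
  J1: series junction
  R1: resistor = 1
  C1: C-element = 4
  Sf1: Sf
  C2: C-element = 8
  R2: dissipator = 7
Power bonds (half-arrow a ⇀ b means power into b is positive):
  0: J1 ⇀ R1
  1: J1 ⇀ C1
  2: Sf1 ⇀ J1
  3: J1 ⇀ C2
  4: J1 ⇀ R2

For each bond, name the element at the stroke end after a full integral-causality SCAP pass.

b0 stroke at J1
b1 stroke at J1
b2 stroke at Sf1
b3 stroke at J1
b4 stroke at J1

#2 →Sf1  (source Sf1 imposes f)
#0 →J1  (J1: bond 2 brought flow, rest push out)
#1 →J1  (common-f at J1 fixed by 2)
#3 →J1  (J1: bond 2 brought flow, rest push out)
#4 →J1  (J1: bond 2 brought flow, rest push out)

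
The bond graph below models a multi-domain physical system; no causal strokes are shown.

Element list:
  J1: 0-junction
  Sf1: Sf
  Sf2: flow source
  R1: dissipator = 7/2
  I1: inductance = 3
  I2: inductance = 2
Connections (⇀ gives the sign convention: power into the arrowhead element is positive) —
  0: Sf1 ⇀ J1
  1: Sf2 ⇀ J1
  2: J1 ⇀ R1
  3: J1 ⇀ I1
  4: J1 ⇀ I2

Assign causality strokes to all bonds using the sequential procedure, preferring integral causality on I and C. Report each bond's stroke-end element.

β0 |Sf1  (Sf1: flow source, stroke at near end)
β1 |Sf2  (Sf2 fixes flow; stroke at Sf2)
β3 |I1  (I1 outputs flow p/I1)
β4 |I2  (I2: I, integral causality)
β2 |J1  (only one effort-in slot at J1)

b0 |Sf1
b1 |Sf2
b2 |J1
b3 |I1
b4 |I2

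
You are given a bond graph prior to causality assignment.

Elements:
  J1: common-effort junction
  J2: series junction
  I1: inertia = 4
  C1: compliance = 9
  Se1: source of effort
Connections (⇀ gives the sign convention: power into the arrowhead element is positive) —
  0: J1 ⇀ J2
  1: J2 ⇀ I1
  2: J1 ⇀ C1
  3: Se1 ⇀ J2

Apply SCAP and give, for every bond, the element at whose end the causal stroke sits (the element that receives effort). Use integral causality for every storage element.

#3 stroke at J2  (Se1 (Se) sets effort on bond)
#1 stroke at I1  (I1: I, integral causality)
#0 stroke at J2  (common-f at J2 fixed by 1)
#2 stroke at J1  (closing 0-jn rule on J1)

b0 stroke→J2
b1 stroke→I1
b2 stroke→J1
b3 stroke→J2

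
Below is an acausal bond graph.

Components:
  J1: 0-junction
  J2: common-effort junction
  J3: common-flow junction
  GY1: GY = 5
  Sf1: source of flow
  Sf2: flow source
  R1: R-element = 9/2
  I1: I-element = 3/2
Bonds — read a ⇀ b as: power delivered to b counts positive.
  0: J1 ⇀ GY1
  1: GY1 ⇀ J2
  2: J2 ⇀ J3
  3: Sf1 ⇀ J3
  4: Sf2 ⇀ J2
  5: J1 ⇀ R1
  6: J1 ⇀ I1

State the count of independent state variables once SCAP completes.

1  (I1 all integral)

bond 3 stroke→Sf1  (Sf1: flow source, stroke at near end)
bond 4 stroke→Sf2  (Sf2: flow source, stroke at near end)
bond 2 stroke→J3  (common-f at J3 fixed by 3)
bond 1 stroke→J2  (only one effort-in slot at J2)
bond 0 stroke→J1  (GY GY1: same side as bond 1)
bond 5 stroke→R1  (J1 effort already set via bond 0)
bond 6 stroke→I1  (J1 effort already set via bond 0)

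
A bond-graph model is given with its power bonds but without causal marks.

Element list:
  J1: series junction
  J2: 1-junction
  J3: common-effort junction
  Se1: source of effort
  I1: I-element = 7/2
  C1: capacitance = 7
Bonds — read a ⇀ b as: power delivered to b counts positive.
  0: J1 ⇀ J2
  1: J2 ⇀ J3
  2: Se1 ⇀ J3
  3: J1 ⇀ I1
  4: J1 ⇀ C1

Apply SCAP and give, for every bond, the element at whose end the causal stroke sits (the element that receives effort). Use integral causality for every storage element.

β0 →J1
β1 →J2
β2 →J3
β3 →I1
β4 →J1

bond 2 stroke at J3  (Se1: effort source, stroke at far end)
bond 1 stroke at J2  (common-e at J3 fixed by 2)
bond 0 stroke at J1  (J2: last free bond brings flow in)
bond 3 stroke at I1  (prefer integral on I1)
bond 4 stroke at J1  (1-jn J1 has f-setter on 3)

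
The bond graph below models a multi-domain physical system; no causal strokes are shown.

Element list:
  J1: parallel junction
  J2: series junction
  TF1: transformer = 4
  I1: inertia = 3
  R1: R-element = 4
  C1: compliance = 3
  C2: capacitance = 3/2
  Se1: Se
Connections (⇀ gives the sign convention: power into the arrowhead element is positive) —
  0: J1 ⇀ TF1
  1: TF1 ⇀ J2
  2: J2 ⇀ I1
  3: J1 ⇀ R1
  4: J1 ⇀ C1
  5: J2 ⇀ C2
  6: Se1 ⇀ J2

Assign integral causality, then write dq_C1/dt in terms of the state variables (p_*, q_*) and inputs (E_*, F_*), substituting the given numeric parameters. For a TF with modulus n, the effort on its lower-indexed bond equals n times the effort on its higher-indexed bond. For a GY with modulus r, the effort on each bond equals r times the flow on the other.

dq_C1/dt = -p_I1/12 - q_C1/12

#6 stroke at J2  (source Se1 imposes e)
#2 stroke at I1  (I1 outputs flow p/I1)
#1 stroke at J2  (common-f at J2 fixed by 2)
#5 stroke at J2  (common-f at J2 fixed by 2)
#0 stroke at TF1  (TF TF1: opposite of bond 1)
#4 stroke at J1  (C1 outputs effort q/C1)
#3 stroke at R1  (0-jn J1 has e-setter on 4)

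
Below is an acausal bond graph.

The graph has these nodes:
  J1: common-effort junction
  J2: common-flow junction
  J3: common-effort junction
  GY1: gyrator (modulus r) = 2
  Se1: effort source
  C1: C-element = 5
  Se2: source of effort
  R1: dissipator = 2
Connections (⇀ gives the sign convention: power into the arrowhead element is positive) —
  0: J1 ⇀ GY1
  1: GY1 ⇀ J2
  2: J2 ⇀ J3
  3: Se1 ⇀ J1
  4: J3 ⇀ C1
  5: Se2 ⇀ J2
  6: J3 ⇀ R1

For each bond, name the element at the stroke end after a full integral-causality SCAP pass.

β3 |J1  (Se1: effort source, stroke at far end)
β5 |J2  (Se2 (Se) sets effort on bond)
β0 |GY1  (J1: bond 3 brought effort, rest push out)
β1 |GY1  (GY1 both-in/both-out from 0)
β2 |J2  (1-jn J2 has f-setter on 1)
β4 |J3  (C1: C, integral causality)
β6 |R1  (J3 effort already set via bond 4)

β0 →GY1
β1 →GY1
β2 →J2
β3 →J1
β4 →J3
β5 →J2
β6 →R1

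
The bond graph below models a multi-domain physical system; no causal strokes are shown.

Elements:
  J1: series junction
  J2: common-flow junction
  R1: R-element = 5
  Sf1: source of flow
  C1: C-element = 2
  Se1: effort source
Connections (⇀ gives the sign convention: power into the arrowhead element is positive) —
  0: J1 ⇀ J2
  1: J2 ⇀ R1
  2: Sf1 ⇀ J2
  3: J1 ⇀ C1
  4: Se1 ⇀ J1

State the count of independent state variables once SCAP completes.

1  (C1 all integral)

β2 |Sf1  (source Sf1 imposes f)
β4 |J1  (Se1: effort source, stroke at far end)
β0 |J2  (J2: bond 2 brought flow, rest push out)
β1 |J2  (J2: bond 2 brought flow, rest push out)
β3 |J1  (common-f at J1 fixed by 0)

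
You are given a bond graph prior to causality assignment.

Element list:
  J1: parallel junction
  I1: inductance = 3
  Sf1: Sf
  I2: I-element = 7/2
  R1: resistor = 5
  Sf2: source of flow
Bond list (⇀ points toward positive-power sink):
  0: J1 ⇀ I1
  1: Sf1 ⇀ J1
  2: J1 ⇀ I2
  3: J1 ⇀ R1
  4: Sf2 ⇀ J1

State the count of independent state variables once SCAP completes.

bond 1 stroke at Sf1  (Sf1 (Sf) sets flow on bond)
bond 4 stroke at Sf2  (Sf2 fixes flow; stroke at Sf2)
bond 0 stroke at I1  (I1 outputs flow p/I1)
bond 2 stroke at I2  (I2 integral (f out))
bond 3 stroke at J1  (closing 0-jn rule on J1)

2  (I1, I2 all integral)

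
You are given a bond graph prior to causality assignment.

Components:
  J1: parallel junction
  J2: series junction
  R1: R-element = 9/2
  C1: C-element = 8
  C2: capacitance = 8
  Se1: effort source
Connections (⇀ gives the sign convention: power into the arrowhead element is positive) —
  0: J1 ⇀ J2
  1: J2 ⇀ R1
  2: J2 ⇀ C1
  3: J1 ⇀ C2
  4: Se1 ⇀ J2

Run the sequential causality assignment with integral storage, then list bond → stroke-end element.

bond 4 |J2  (Se1: effort source, stroke at far end)
bond 2 |J2  (C1 integral (e out))
bond 3 |J1  (prefer integral on C2)
bond 0 |J2  (J1: bond 3 brought effort, rest push out)
bond 1 |R1  (only one flow-in slot at J2)

#0 →J2
#1 →R1
#2 →J2
#3 →J1
#4 →J2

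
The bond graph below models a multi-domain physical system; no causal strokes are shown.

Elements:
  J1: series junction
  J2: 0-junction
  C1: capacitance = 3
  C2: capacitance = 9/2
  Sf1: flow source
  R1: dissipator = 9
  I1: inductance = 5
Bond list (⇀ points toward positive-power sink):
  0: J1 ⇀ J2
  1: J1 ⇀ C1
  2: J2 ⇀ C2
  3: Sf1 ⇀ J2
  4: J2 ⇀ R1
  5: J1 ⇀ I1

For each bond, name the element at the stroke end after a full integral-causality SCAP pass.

b0 |J1
b1 |J1
b2 |J2
b3 |Sf1
b4 |R1
b5 |I1

#3 →Sf1  (source Sf1 imposes f)
#1 →J1  (prefer integral on C1)
#2 →J2  (C2 integral (e out))
#0 →J1  (common-e at J2 fixed by 2)
#4 →R1  (common-e at J2 fixed by 2)
#5 →I1  (closing 1-jn rule on J1)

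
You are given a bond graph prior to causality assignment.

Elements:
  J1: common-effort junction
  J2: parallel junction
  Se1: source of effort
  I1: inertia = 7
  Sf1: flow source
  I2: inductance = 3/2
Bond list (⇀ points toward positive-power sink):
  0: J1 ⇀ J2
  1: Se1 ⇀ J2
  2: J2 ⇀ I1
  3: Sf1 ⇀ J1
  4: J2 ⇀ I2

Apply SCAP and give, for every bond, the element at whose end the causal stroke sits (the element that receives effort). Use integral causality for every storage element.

b1 |J2  (Se1 (Se) sets effort on bond)
b3 |Sf1  (Sf1 fixes flow; stroke at Sf1)
b0 |J1  (closing 0-jn rule on J1)
b2 |I1  (J2: bond 1 brought effort, rest push out)
b4 |I2  (J2: bond 1 brought effort, rest push out)

bond 0 stroke→J1
bond 1 stroke→J2
bond 2 stroke→I1
bond 3 stroke→Sf1
bond 4 stroke→I2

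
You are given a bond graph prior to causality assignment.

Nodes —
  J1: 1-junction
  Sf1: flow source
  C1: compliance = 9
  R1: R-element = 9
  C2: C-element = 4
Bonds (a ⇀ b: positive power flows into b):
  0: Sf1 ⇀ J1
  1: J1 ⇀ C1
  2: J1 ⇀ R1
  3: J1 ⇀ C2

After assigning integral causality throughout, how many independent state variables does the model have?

β0 stroke at Sf1  (Sf1 fixes flow; stroke at Sf1)
β1 stroke at J1  (common-f at J1 fixed by 0)
β2 stroke at J1  (1-jn J1 has f-setter on 0)
β3 stroke at J1  (common-f at J1 fixed by 0)

2  (C1, C2 all integral)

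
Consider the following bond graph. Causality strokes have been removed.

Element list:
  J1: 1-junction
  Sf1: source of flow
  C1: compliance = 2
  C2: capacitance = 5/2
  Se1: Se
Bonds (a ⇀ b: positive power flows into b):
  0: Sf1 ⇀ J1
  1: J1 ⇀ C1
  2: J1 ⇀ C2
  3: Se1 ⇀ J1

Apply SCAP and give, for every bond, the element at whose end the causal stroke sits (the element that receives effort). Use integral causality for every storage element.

bond 0 stroke at Sf1  (Sf1 (Sf) sets flow on bond)
bond 3 stroke at J1  (source Se1 imposes e)
bond 1 stroke at J1  (1-jn J1 has f-setter on 0)
bond 2 stroke at J1  (1-jn J1 has f-setter on 0)

b0 stroke at Sf1
b1 stroke at J1
b2 stroke at J1
b3 stroke at J1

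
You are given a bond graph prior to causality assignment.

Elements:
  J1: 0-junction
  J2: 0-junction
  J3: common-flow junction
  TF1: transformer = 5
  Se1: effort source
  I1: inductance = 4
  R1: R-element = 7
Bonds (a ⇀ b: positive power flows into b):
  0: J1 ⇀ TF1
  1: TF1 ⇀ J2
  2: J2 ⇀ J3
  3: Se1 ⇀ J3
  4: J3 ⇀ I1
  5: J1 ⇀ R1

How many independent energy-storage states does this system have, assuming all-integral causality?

b3 stroke at J3  (source Se1 imposes e)
b4 stroke at I1  (I1 outputs flow p/I1)
b2 stroke at J3  (1-jn J3 has f-setter on 4)
b1 stroke at J2  (only one effort-in slot at J2)
b0 stroke at TF1  (TF1: transformer flips bond 1)
b5 stroke at J1  (J1 needs exactly one e-in)

1  (I1 all integral)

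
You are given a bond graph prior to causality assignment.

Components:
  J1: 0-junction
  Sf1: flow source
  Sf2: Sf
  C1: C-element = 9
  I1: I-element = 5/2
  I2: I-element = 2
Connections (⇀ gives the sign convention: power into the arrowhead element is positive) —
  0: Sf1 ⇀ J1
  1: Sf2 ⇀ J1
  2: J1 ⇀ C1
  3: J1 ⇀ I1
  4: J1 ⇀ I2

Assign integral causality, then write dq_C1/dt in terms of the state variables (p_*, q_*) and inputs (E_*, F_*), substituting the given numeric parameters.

b0 stroke→Sf1  (Sf1 fixes flow; stroke at Sf1)
b1 stroke→Sf2  (Sf2: flow source, stroke at near end)
b2 stroke→J1  (prefer integral on C1)
b3 stroke→I1  (J1: bond 2 brought effort, rest push out)
b4 stroke→I2  (0-jn J1 has e-setter on 2)

dq_C1/dt = F_Sf1 + F_Sf2 - 2*p_I1/5 - p_I2/2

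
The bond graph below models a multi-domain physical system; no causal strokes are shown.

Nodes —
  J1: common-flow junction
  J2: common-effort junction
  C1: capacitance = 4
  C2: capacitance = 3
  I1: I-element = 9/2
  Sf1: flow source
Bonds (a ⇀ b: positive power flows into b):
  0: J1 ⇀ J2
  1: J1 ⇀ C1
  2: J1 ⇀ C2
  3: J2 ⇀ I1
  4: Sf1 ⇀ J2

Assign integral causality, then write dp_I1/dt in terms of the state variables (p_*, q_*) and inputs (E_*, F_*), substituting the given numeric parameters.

#4 →Sf1  (Sf1: flow source, stroke at near end)
#1 →J1  (prefer integral on C1)
#2 →J1  (C2: C, integral causality)
#0 →J2  (only one flow-in slot at J1)
#3 →I1  (J2 effort already set via bond 0)

dp_I1/dt = -q_C1/4 - q_C2/3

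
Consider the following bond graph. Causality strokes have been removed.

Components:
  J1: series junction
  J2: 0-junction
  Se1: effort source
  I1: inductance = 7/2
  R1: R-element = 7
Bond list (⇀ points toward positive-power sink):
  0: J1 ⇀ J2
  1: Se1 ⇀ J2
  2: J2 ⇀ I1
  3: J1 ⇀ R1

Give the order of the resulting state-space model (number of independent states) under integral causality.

b1 stroke at J2  (Se1 fixes effort; stroke away)
b0 stroke at J1  (J2 effort already set via bond 1)
b2 stroke at I1  (common-e at J2 fixed by 1)
b3 stroke at R1  (only one flow-in slot at J1)

1  (I1 all integral)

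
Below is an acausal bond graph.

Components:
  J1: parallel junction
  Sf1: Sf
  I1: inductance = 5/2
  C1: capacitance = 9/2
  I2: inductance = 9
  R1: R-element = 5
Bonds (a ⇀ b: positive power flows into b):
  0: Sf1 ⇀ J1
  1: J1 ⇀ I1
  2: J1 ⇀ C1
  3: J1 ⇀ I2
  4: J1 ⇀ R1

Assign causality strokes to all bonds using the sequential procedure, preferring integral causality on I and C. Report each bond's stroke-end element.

bond 0 stroke at Sf1  (Sf1: flow source, stroke at near end)
bond 1 stroke at I1  (prefer integral on I1)
bond 2 stroke at J1  (C1 outputs effort q/C1)
bond 3 stroke at I2  (J1: bond 2 brought effort, rest push out)
bond 4 stroke at R1  (J1: bond 2 brought effort, rest push out)

β0 stroke→Sf1
β1 stroke→I1
β2 stroke→J1
β3 stroke→I2
β4 stroke→R1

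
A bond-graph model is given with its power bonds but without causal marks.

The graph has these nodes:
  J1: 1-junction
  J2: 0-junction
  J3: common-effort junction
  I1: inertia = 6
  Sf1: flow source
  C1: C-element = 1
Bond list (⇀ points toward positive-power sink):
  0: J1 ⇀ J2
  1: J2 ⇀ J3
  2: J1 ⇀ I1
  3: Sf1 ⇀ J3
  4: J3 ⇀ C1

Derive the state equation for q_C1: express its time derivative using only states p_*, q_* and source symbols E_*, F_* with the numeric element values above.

dq_C1/dt = F_Sf1 + p_I1/6

β3 stroke→Sf1  (Sf1: flow source, stroke at near end)
β2 stroke→I1  (I1: I, integral causality)
β0 stroke→J1  (J1: bond 2 brought flow, rest push out)
β1 stroke→J2  (J2: last free bond brings effort in)
β4 stroke→J3  (J3: last free bond brings effort in)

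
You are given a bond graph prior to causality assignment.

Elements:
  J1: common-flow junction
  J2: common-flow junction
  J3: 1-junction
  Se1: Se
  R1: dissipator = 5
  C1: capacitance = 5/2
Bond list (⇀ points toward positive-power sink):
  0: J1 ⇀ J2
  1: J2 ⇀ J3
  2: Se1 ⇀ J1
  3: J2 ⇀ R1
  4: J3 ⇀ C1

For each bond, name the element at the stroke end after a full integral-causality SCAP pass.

bond 2 stroke→J1  (Se1 fixes effort; stroke away)
bond 0 stroke→J2  (J1 needs exactly one f-in)
bond 4 stroke→J3  (C1 outputs effort q/C1)
bond 1 stroke→J2  (J3: last free bond brings flow in)
bond 3 stroke→R1  (J2 needs exactly one f-in)

β0 stroke→J2
β1 stroke→J2
β2 stroke→J1
β3 stroke→R1
β4 stroke→J3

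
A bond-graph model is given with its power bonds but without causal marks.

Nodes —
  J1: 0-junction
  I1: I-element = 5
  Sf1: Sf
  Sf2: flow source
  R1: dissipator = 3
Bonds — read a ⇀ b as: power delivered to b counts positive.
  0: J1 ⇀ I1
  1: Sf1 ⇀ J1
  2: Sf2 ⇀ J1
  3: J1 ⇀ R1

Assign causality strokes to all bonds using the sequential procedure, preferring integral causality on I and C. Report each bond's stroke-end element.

bond 1 stroke at Sf1  (Sf1: flow source, stroke at near end)
bond 2 stroke at Sf2  (Sf2 fixes flow; stroke at Sf2)
bond 0 stroke at I1  (prefer integral on I1)
bond 3 stroke at J1  (only one effort-in slot at J1)

β0 stroke at I1
β1 stroke at Sf1
β2 stroke at Sf2
β3 stroke at J1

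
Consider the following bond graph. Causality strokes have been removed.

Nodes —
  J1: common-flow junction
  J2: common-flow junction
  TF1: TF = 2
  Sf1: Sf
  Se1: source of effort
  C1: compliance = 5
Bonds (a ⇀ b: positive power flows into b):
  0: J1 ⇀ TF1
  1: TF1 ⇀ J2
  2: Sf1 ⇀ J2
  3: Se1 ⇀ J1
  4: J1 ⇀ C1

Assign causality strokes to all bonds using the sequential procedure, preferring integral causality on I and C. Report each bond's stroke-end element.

#2 stroke→Sf1  (Sf1 fixes flow; stroke at Sf1)
#3 stroke→J1  (Se1 (Se) sets effort on bond)
#1 stroke→J2  (J2: bond 2 brought flow, rest push out)
#0 stroke→TF1  (TF1 one-in-one-out from 1)
#4 stroke→J1  (1-jn J1 has f-setter on 0)

b0 |TF1
b1 |J2
b2 |Sf1
b3 |J1
b4 |J1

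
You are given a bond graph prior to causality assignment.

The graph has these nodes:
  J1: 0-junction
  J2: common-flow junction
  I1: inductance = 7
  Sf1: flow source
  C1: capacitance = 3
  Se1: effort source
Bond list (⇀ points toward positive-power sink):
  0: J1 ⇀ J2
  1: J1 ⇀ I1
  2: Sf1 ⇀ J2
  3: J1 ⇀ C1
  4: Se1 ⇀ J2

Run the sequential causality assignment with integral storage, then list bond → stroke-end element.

bond 0 stroke at J2
bond 1 stroke at I1
bond 2 stroke at Sf1
bond 3 stroke at J1
bond 4 stroke at J2

bond 2 stroke at Sf1  (Sf1 (Sf) sets flow on bond)
bond 4 stroke at J2  (Se1 (Se) sets effort on bond)
bond 0 stroke at J2  (common-f at J2 fixed by 2)
bond 1 stroke at I1  (I1 outputs flow p/I1)
bond 3 stroke at J1  (J1 needs exactly one e-in)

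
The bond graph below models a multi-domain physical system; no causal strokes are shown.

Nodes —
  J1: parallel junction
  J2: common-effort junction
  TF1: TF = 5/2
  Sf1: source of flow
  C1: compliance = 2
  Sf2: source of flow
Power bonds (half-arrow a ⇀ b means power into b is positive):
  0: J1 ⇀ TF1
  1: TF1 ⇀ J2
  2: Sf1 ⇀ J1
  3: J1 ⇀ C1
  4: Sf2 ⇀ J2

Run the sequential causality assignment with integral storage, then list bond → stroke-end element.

b0 stroke at TF1
b1 stroke at J2
b2 stroke at Sf1
b3 stroke at J1
b4 stroke at Sf2

β2 →Sf1  (Sf1 (Sf) sets flow on bond)
β4 →Sf2  (source Sf2 imposes f)
β1 →J2  (J2 needs exactly one e-in)
β0 →TF1  (through TF1, causality passes straight; one stroke at TF1)
β3 →J1  (J1 needs exactly one e-in)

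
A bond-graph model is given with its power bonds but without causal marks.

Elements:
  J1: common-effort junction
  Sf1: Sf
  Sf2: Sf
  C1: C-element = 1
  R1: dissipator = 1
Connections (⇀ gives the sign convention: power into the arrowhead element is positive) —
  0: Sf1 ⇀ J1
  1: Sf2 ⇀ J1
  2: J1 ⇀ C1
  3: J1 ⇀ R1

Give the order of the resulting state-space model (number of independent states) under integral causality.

1  (C1 all integral)

#0 |Sf1  (Sf1 fixes flow; stroke at Sf1)
#1 |Sf2  (Sf2 fixes flow; stroke at Sf2)
#2 |J1  (C1: C, integral causality)
#3 |R1  (J1: bond 2 brought effort, rest push out)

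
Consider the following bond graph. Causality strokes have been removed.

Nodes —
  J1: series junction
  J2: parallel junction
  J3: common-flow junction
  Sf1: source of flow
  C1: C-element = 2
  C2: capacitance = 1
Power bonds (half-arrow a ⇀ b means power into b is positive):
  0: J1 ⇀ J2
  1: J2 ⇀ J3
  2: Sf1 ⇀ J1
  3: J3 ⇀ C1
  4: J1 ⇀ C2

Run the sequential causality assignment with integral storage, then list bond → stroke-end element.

b0 →J1
b1 →J2
b2 →Sf1
b3 →J3
b4 →J1

bond 2 stroke at Sf1  (Sf1: flow source, stroke at near end)
bond 0 stroke at J1  (J1: bond 2 brought flow, rest push out)
bond 4 stroke at J1  (J1 flow already set via bond 2)
bond 1 stroke at J2  (closing 0-jn rule on J2)
bond 3 stroke at J3  (J3 flow already set via bond 1)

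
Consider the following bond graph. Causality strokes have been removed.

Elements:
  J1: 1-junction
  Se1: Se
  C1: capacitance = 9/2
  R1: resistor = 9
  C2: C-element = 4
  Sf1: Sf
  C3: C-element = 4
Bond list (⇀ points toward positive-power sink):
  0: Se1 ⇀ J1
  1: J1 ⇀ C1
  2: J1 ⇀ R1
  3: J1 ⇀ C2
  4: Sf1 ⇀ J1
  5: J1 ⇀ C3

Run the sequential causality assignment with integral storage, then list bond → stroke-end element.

b0 |J1  (Se1 fixes effort; stroke away)
b4 |Sf1  (Sf1 fixes flow; stroke at Sf1)
b1 |J1  (common-f at J1 fixed by 4)
b2 |J1  (J1: bond 4 brought flow, rest push out)
b3 |J1  (J1 flow already set via bond 4)
b5 |J1  (common-f at J1 fixed by 4)

bond 0 stroke at J1
bond 1 stroke at J1
bond 2 stroke at J1
bond 3 stroke at J1
bond 4 stroke at Sf1
bond 5 stroke at J1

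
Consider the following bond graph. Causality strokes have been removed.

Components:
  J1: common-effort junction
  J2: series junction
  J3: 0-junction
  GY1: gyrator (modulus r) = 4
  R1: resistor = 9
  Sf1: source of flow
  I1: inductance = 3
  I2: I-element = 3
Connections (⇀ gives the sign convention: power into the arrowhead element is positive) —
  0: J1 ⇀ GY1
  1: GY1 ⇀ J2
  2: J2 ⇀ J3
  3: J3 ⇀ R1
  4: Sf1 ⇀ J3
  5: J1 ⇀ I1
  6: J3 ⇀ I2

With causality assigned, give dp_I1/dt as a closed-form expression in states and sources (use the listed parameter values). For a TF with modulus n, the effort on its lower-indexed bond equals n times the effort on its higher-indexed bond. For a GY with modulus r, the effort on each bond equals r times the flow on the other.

b4 stroke→Sf1  (Sf1: flow source, stroke at near end)
b5 stroke→I1  (prefer integral on I1)
b0 stroke→J1  (J1: last free bond brings effort in)
b1 stroke→J2  (GY GY1: same side as bond 0)
b2 stroke→J3  (only one flow-in slot at J2)
b3 stroke→R1  (0-jn J3 has e-setter on 2)
b6 stroke→I2  (J3 effort already set via bond 2)

dp_I1/dt = -4*F_Sf1 - 16*p_I1/27 + 4*p_I2/3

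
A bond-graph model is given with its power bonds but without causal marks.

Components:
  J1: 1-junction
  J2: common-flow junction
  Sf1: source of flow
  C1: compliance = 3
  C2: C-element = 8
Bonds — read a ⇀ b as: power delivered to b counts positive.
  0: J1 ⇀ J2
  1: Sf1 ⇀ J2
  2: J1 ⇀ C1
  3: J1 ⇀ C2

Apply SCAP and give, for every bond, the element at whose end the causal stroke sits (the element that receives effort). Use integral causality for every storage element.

bond 1 |Sf1  (source Sf1 imposes f)
bond 0 |J2  (1-jn J2 has f-setter on 1)
bond 2 |J1  (common-f at J1 fixed by 0)
bond 3 |J1  (J1: bond 0 brought flow, rest push out)

bond 0 →J2
bond 1 →Sf1
bond 2 →J1
bond 3 →J1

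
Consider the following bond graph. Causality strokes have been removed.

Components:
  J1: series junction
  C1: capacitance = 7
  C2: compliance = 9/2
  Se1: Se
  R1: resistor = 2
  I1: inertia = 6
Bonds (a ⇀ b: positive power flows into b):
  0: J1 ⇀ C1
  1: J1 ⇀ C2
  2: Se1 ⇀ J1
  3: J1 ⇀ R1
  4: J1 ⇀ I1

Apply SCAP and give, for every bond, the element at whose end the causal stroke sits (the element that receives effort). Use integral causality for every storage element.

bond 2 stroke→J1  (Se1 fixes effort; stroke away)
bond 0 stroke→J1  (C1: C, integral causality)
bond 1 stroke→J1  (C2: C, integral causality)
bond 4 stroke→I1  (prefer integral on I1)
bond 3 stroke→J1  (1-jn J1 has f-setter on 4)

bond 0 |J1
bond 1 |J1
bond 2 |J1
bond 3 |J1
bond 4 |I1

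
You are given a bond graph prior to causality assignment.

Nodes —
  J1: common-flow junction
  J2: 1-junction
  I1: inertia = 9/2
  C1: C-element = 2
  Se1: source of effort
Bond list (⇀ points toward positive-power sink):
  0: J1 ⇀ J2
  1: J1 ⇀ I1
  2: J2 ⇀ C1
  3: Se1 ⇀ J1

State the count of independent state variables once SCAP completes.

2  (C1, I1 all integral)

b3 stroke at J1  (source Se1 imposes e)
b1 stroke at I1  (I1: I, integral causality)
b0 stroke at J1  (J1: bond 1 brought flow, rest push out)
b2 stroke at J2  (common-f at J2 fixed by 0)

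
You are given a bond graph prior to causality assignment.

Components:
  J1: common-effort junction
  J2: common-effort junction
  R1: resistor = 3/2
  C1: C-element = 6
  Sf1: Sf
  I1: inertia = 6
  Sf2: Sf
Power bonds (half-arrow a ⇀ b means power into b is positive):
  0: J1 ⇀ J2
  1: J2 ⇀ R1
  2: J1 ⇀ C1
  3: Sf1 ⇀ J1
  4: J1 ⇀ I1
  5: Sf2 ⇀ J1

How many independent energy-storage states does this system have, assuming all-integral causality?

#3 stroke at Sf1  (Sf1: flow source, stroke at near end)
#5 stroke at Sf2  (Sf2 fixes flow; stroke at Sf2)
#2 stroke at J1  (C1 outputs effort q/C1)
#0 stroke at J2  (common-e at J1 fixed by 2)
#4 stroke at I1  (common-e at J1 fixed by 2)
#1 stroke at R1  (J2 effort already set via bond 0)

2  (C1, I1 all integral)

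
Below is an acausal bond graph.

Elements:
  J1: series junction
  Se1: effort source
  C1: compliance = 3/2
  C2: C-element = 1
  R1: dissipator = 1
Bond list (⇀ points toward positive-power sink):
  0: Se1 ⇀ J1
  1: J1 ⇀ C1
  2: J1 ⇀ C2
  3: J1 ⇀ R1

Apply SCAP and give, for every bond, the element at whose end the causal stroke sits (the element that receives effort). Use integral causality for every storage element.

#0 |J1
#1 |J1
#2 |J1
#3 |R1

β0 stroke→J1  (Se1: effort source, stroke at far end)
β1 stroke→J1  (prefer integral on C1)
β2 stroke→J1  (C2: C, integral causality)
β3 stroke→R1  (only one flow-in slot at J1)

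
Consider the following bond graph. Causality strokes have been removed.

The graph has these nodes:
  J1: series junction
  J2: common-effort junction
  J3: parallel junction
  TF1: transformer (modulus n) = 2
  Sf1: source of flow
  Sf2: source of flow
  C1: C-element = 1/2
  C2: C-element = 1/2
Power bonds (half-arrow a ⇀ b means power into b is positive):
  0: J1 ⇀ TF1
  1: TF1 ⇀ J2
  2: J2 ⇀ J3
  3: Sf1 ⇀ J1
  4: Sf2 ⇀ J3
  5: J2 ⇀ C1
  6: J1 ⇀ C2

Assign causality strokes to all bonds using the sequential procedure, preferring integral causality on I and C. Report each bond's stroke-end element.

#3 |Sf1  (source Sf1 imposes f)
#4 |Sf2  (Sf2 fixes flow; stroke at Sf2)
#0 |J1  (common-f at J1 fixed by 3)
#6 |J1  (common-f at J1 fixed by 3)
#2 |J3  (J3: last free bond brings effort in)
#1 |TF1  (TF TF1: opposite of bond 0)
#5 |J2  (closing 0-jn rule on J2)

b0 stroke→J1
b1 stroke→TF1
b2 stroke→J3
b3 stroke→Sf1
b4 stroke→Sf2
b5 stroke→J2
b6 stroke→J1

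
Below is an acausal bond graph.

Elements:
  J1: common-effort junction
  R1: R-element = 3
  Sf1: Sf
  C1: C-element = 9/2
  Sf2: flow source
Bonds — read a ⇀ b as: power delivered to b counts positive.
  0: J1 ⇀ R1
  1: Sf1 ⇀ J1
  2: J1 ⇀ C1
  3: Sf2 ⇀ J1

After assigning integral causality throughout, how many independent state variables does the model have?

b1 stroke→Sf1  (Sf1 (Sf) sets flow on bond)
b3 stroke→Sf2  (Sf2 (Sf) sets flow on bond)
b2 stroke→J1  (prefer integral on C1)
b0 stroke→R1  (J1: bond 2 brought effort, rest push out)

1  (C1 all integral)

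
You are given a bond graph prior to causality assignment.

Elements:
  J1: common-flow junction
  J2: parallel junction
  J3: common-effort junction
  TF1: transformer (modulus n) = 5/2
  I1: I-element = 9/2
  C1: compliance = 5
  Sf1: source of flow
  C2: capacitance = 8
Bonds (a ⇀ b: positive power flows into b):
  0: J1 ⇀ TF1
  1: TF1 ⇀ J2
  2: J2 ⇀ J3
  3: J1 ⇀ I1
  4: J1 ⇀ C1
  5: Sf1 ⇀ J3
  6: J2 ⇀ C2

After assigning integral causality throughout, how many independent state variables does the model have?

b5 |Sf1  (source Sf1 imposes f)
b2 |J3  (J3: last free bond brings effort in)
b3 |I1  (I1 outputs flow p/I1)
b0 |J1  (common-f at J1 fixed by 3)
b4 |J1  (common-f at J1 fixed by 3)
b1 |TF1  (TF1: transformer flips bond 0)
b6 |J2  (J2: last free bond brings effort in)

3  (C1, C2, I1 all integral)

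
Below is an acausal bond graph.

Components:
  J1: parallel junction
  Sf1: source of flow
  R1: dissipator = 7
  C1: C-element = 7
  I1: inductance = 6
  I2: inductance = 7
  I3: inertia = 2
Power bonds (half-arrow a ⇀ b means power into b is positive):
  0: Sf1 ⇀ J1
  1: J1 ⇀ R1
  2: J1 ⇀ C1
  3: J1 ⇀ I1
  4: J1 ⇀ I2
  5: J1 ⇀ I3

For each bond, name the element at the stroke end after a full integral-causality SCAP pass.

β0 →Sf1  (Sf1 fixes flow; stroke at Sf1)
β2 →J1  (prefer integral on C1)
β1 →R1  (0-jn J1 has e-setter on 2)
β3 →I1  (J1 effort already set via bond 2)
β4 →I2  (J1: bond 2 brought effort, rest push out)
β5 →I3  (common-e at J1 fixed by 2)

β0 stroke at Sf1
β1 stroke at R1
β2 stroke at J1
β3 stroke at I1
β4 stroke at I2
β5 stroke at I3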